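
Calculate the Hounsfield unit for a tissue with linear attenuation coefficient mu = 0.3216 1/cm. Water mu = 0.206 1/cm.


HU = ((mu_tissue - mu_water) / mu_water) * 1000
HU = ((0.3216 - 0.206) / 0.206) * 1000
HU = 561.2


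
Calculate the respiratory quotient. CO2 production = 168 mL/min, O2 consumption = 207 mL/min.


RQ = VCO2 / VO2
RQ = 168 / 207
RQ = 0.8116


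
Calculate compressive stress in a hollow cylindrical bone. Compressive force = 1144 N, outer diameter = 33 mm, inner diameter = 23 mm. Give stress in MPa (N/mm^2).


A = pi*(r_o^2 - r_i^2)
r_o = 16.5 mm, r_i = 11.5 mm
A = 439.823 mm^2
sigma = F/A = 1144 / 439.823
sigma = 2.601 MPa


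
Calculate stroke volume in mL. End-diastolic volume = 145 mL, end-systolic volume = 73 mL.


SV = EDV - ESV
SV = 145 - 73
SV = 72 mL


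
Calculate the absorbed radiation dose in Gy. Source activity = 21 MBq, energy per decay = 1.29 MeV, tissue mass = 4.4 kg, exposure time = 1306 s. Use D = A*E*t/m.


A = 21 MBq = 2.1000e+07 Bq
E = 1.29 MeV = 2.06658e-13 J
D = A*E*t/m = 2.1000e+07*2.06658e-13*1306/4.4
D = 0.001288 Gy


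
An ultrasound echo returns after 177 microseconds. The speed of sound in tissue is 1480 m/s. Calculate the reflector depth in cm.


depth = c * t / 2
t = 177 us = 1.7700e-04 s
depth = 1480 * 1.7700e-04 / 2
depth = 0.13098 m = 13.098 cm


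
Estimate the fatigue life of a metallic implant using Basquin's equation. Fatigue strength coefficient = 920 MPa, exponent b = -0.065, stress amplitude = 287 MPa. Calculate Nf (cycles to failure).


sigma_a = sigma_f' * (2Nf)^b
2Nf = (sigma_a/sigma_f')^(1/b)
2Nf = (287/920)^(1/-0.065)
2Nf = 60697131
Nf = 3.0349e+07


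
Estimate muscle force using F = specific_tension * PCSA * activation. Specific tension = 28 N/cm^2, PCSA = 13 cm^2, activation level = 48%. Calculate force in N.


F = sigma * PCSA * activation
F = 28 * 13 * 0.48
F = 174.7 N


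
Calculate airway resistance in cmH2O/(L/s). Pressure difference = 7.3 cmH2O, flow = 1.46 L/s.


R = dP / flow
R = 7.3 / 1.46
R = 5 cmH2O/(L/s)


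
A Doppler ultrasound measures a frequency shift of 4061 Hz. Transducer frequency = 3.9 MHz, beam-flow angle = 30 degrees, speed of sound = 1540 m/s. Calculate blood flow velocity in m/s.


v = fd * c / (2 * f0 * cos(theta))
v = 4061 * 1540 / (2 * 3.9000e+06 * cos(30))
v = 0.9258 m/s


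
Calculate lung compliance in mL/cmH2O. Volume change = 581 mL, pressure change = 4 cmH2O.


C = dV / dP
C = 581 / 4
C = 145.2 mL/cmH2O


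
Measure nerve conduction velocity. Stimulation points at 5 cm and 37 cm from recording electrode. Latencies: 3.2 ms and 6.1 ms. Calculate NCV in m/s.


Distance = (37 - 5) / 100 = 0.32 m
dt = (6.1 - 3.2) / 1000 = 0.0029 s
NCV = dist / dt = 110.3 m/s


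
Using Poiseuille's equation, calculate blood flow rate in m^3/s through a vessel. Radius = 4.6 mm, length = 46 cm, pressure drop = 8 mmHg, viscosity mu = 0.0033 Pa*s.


Q = pi*r^4*dP / (8*mu*L)
r = 0.0046 m, L = 0.46 m
dP = 8 mmHg = 1066.576 Pa
Q = 1.2354e-04 m^3/s


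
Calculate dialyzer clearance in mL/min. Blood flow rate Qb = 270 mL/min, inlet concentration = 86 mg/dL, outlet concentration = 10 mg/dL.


K = Qb * (Cb_in - Cb_out) / Cb_in
K = 270 * (86 - 10) / 86
K = 238.6 mL/min


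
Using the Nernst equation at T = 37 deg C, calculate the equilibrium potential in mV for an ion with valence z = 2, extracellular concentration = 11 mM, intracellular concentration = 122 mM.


E = (RT/(zF)) * ln(C_out/C_in)
T = 37 + 273.15 = 310.15 K
E = (8.314 * 310.15 / (2 * 96485)) * ln(11/122)
E = -32.15 mV


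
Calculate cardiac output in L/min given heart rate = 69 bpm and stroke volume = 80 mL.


CO = HR * SV
CO = 69 * 80 / 1000
CO = 5.52 L/min


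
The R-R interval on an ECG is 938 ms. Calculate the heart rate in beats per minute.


HR = 60 / RR_interval(s)
RR = 938 ms = 0.938 s
HR = 60 / 0.938 = 63.97 bpm


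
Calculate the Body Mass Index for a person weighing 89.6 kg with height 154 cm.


BMI = weight / height^2
height = 154 cm = 1.54 m
BMI = 89.6 / 1.54^2
BMI = 37.78 kg/m^2


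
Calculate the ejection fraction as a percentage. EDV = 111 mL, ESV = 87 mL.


SV = EDV - ESV = 111 - 87 = 24 mL
EF = SV/EDV * 100 = 24/111 * 100
EF = 21.62%


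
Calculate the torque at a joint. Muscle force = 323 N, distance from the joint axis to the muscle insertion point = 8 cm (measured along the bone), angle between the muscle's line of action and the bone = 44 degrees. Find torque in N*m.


Torque = F * d * sin(theta)   (moment arm = d*sin(theta))
d = 8 cm = 0.08 m
Torque = 323 * 0.08 * sin(44)
Torque = 17.95 N*m


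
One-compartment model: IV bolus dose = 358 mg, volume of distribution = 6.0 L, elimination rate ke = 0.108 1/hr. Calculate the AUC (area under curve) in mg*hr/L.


C0 = Dose/Vd = 358/6.0 = 59.6667 mg/L
AUC = C0/ke = 59.6667/0.108
AUC = 552.5 mg*hr/L


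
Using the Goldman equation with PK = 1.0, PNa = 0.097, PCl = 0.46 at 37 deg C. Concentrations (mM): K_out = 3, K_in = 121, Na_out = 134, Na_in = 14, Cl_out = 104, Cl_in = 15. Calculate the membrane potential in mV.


Vm = (RT/F)*ln((PK*Ko + PNa*Nao + PCl*Cli)/(PK*Ki + PNa*Nai + PCl*Clo))
Numer = 22.898, Denom = 170.198
Vm = -53.61 mV


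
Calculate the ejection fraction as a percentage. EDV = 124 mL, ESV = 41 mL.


SV = EDV - ESV = 124 - 41 = 83 mL
EF = SV/EDV * 100 = 83/124 * 100
EF = 66.94%


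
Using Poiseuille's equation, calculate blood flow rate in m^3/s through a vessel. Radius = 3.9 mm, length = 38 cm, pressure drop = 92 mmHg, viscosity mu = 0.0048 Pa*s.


Q = pi*r^4*dP / (8*mu*L)
r = 0.0039 m, L = 0.38 m
dP = 92 mmHg = 12265.624 Pa
Q = 6.1092e-04 m^3/s


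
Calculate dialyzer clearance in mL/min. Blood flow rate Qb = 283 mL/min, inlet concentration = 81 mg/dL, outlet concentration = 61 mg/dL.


K = Qb * (Cb_in - Cb_out) / Cb_in
K = 283 * (81 - 61) / 81
K = 69.88 mL/min


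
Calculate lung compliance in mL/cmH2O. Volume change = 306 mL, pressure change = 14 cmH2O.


C = dV / dP
C = 306 / 14
C = 21.86 mL/cmH2O


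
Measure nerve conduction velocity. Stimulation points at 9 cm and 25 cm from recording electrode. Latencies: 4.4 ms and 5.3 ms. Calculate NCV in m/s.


Distance = (25 - 9) / 100 = 0.16 m
dt = (5.3 - 4.4) / 1000 = 9.0000e-04 s
NCV = dist / dt = 177.8 m/s


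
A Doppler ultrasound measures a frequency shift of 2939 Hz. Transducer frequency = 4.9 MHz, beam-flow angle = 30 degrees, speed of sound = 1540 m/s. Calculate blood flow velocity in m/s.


v = fd * c / (2 * f0 * cos(theta))
v = 2939 * 1540 / (2 * 4.9000e+06 * cos(30))
v = 0.5333 m/s


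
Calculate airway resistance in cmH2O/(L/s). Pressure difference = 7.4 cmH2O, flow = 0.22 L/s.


R = dP / flow
R = 7.4 / 0.22
R = 33.64 cmH2O/(L/s)


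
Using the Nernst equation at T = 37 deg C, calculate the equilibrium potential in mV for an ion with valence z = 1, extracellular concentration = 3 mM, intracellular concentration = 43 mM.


E = (RT/(zF)) * ln(C_out/C_in)
T = 37 + 273.15 = 310.15 K
E = (8.314 * 310.15 / (1 * 96485)) * ln(3/43)
E = -71.16 mV


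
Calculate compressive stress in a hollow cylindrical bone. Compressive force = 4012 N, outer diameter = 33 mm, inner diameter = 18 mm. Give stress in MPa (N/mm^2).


A = pi*(r_o^2 - r_i^2)
r_o = 16.5 mm, r_i = 9 mm
A = 600.83 mm^2
sigma = F/A = 4012 / 600.83
sigma = 6.677 MPa


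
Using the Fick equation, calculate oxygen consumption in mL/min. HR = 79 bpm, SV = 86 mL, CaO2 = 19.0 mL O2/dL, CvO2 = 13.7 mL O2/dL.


CO = HR*SV = 79*86/1000 = 6.794 L/min
a-v O2 diff = 19.0 - 13.7 = 5.3 mL/dL
VO2 = CO * (CaO2-CvO2) * 10 dL/L
VO2 = 6.794 * 5.3 * 10
VO2 = 360.1 mL/min


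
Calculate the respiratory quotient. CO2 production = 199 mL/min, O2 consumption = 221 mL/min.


RQ = VCO2 / VO2
RQ = 199 / 221
RQ = 0.9005


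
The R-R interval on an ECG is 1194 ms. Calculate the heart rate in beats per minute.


HR = 60 / RR_interval(s)
RR = 1194 ms = 1.194 s
HR = 60 / 1.194 = 50.25 bpm


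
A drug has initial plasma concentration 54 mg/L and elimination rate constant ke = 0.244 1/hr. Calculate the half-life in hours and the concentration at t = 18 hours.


t_half = ln(2) / ke = 0.693147 / 0.244 = 2.841 hr
C(t) = C0 * exp(-ke*t) = 54 * exp(-0.244*18)
C(18) = 0.6683 mg/L


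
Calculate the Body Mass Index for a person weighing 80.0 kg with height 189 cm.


BMI = weight / height^2
height = 189 cm = 1.89 m
BMI = 80.0 / 1.89^2
BMI = 22.4 kg/m^2


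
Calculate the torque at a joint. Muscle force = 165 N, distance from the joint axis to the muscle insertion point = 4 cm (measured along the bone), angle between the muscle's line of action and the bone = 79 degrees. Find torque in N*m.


Torque = F * d * sin(theta)   (moment arm = d*sin(theta))
d = 4 cm = 0.04 m
Torque = 165 * 0.04 * sin(79)
Torque = 6.479 N*m


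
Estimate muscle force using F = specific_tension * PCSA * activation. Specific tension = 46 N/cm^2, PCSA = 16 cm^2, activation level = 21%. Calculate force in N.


F = sigma * PCSA * activation
F = 46 * 16 * 0.21
F = 154.6 N


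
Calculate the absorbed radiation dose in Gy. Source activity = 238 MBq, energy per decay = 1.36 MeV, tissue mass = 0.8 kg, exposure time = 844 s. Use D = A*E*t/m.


A = 238 MBq = 2.3800e+08 Bq
E = 1.36 MeV = 2.17872e-13 J
D = A*E*t/m = 2.3800e+08*2.17872e-13*844/0.8
D = 0.05471 Gy


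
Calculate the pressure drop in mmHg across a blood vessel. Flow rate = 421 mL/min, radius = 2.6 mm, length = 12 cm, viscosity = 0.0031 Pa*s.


dP = 8*mu*L*Q / (pi*r^4)
Q = 421 mL/min = 7.01667e-06 m^3/s
dP = 145.452 Pa = 145.452 / 133.322 mmHg = 1.091 mmHg


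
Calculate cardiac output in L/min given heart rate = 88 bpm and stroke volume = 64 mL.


CO = HR * SV
CO = 88 * 64 / 1000
CO = 5.632 L/min


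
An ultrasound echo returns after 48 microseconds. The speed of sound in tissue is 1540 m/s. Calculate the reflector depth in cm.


depth = c * t / 2
t = 48 us = 4.8000e-05 s
depth = 1540 * 4.8000e-05 / 2
depth = 0.03696 m = 3.696 cm


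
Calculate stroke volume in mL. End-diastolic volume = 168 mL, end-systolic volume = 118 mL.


SV = EDV - ESV
SV = 168 - 118
SV = 50 mL


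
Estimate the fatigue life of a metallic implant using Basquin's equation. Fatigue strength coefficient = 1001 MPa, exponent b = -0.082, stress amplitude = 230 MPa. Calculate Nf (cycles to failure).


sigma_a = sigma_f' * (2Nf)^b
2Nf = (sigma_a/sigma_f')^(1/b)
2Nf = (230/1001)^(1/-0.082)
2Nf = 61531926
Nf = 3.0766e+07


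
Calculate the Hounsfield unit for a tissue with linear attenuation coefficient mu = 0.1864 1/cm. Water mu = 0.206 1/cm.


HU = ((mu_tissue - mu_water) / mu_water) * 1000
HU = ((0.1864 - 0.206) / 0.206) * 1000
HU = -95.15


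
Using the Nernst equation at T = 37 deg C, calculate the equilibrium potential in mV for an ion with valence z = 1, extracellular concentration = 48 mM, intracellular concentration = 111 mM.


E = (RT/(zF)) * ln(C_out/C_in)
T = 37 + 273.15 = 310.15 K
E = (8.314 * 310.15 / (1 * 96485)) * ln(48/111)
E = -22.4 mV


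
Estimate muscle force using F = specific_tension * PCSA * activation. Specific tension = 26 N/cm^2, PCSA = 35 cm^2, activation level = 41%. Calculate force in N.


F = sigma * PCSA * activation
F = 26 * 35 * 0.41
F = 373.1 N


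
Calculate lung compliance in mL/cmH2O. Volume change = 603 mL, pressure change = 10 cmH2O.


C = dV / dP
C = 603 / 10
C = 60.3 mL/cmH2O


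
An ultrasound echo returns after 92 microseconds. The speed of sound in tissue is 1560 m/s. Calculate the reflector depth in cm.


depth = c * t / 2
t = 92 us = 9.2000e-05 s
depth = 1560 * 9.2000e-05 / 2
depth = 0.07176 m = 7.176 cm


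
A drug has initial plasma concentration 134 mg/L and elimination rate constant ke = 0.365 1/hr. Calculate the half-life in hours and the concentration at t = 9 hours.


t_half = ln(2) / ke = 0.693147 / 0.365 = 1.899 hr
C(t) = C0 * exp(-ke*t) = 134 * exp(-0.365*9)
C(9) = 5.017 mg/L


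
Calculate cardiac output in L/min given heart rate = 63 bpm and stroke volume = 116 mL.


CO = HR * SV
CO = 63 * 116 / 1000
CO = 7.308 L/min


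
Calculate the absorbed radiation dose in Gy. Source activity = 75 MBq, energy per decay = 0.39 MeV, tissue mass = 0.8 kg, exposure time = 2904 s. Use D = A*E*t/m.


A = 75 MBq = 7.5000e+07 Bq
E = 0.39 MeV = 6.2478e-14 J
D = A*E*t/m = 7.5000e+07*6.2478e-14*2904/0.8
D = 0.01701 Gy


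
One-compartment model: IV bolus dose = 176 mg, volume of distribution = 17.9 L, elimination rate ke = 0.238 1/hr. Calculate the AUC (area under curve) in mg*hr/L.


C0 = Dose/Vd = 176/17.9 = 9.8324 mg/L
AUC = C0/ke = 9.8324/0.238
AUC = 41.31 mg*hr/L


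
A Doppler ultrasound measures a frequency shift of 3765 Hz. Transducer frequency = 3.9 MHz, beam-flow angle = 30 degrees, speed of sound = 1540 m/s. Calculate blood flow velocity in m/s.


v = fd * c / (2 * f0 * cos(theta))
v = 3765 * 1540 / (2 * 3.9000e+06 * cos(30))
v = 0.8583 m/s


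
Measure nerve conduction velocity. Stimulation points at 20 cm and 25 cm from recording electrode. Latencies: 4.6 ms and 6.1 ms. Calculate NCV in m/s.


Distance = (25 - 20) / 100 = 0.05 m
dt = (6.1 - 4.6) / 1000 = 0.0015 s
NCV = dist / dt = 33.33 m/s


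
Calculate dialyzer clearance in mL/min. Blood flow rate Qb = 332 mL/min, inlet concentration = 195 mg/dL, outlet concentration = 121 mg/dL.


K = Qb * (Cb_in - Cb_out) / Cb_in
K = 332 * (195 - 121) / 195
K = 126 mL/min


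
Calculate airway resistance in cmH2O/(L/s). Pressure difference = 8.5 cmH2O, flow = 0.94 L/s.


R = dP / flow
R = 8.5 / 0.94
R = 9.043 cmH2O/(L/s)


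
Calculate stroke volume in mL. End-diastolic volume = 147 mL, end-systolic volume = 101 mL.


SV = EDV - ESV
SV = 147 - 101
SV = 46 mL


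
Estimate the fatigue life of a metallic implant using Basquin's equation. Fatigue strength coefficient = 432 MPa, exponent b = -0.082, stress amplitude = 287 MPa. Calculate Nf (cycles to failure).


sigma_a = sigma_f' * (2Nf)^b
2Nf = (sigma_a/sigma_f')^(1/b)
2Nf = (287/432)^(1/-0.082)
2Nf = 146.51302
Nf = 73.26


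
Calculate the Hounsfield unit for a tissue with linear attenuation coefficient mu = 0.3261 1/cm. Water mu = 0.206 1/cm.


HU = ((mu_tissue - mu_water) / mu_water) * 1000
HU = ((0.3261 - 0.206) / 0.206) * 1000
HU = 583


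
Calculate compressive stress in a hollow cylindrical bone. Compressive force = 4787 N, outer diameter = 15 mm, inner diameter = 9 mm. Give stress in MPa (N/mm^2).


A = pi*(r_o^2 - r_i^2)
r_o = 7.5 mm, r_i = 4.5 mm
A = 113.097 mm^2
sigma = F/A = 4787 / 113.097
sigma = 42.33 MPa


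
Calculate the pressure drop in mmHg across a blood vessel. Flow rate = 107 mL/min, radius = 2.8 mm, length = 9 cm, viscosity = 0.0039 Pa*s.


dP = 8*mu*L*Q / (pi*r^4)
Q = 107 mL/min = 1.78333e-06 m^3/s
dP = 25.9326 Pa = 25.9326 / 133.322 mmHg = 0.1945 mmHg


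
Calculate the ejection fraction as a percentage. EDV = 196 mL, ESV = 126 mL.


SV = EDV - ESV = 196 - 126 = 70 mL
EF = SV/EDV * 100 = 70/196 * 100
EF = 35.71%


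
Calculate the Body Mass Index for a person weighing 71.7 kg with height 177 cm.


BMI = weight / height^2
height = 177 cm = 1.77 m
BMI = 71.7 / 1.77^2
BMI = 22.89 kg/m^2


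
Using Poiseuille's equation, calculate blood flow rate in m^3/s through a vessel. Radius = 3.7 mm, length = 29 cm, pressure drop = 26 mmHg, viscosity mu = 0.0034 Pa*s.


Q = pi*r^4*dP / (8*mu*L)
r = 0.0037 m, L = 0.29 m
dP = 26 mmHg = 3466.372 Pa
Q = 2.5874e-04 m^3/s


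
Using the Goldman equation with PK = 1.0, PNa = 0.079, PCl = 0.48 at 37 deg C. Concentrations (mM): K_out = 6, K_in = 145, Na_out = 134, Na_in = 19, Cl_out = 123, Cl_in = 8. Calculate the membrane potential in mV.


Vm = (RT/F)*ln((PK*Ko + PNa*Nao + PCl*Cli)/(PK*Ki + PNa*Nai + PCl*Clo))
Numer = 20.426, Denom = 205.541
Vm = -61.7 mV


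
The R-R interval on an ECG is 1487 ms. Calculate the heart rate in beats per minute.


HR = 60 / RR_interval(s)
RR = 1487 ms = 1.487 s
HR = 60 / 1.487 = 40.35 bpm


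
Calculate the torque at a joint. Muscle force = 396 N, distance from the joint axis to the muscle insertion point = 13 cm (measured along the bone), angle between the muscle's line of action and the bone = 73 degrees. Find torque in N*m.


Torque = F * d * sin(theta)   (moment arm = d*sin(theta))
d = 13 cm = 0.13 m
Torque = 396 * 0.13 * sin(73)
Torque = 49.23 N*m


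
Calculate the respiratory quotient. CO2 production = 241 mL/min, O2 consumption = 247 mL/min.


RQ = VCO2 / VO2
RQ = 241 / 247
RQ = 0.9757


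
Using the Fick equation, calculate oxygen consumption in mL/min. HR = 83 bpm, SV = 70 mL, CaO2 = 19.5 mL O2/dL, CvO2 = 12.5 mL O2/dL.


CO = HR*SV = 83*70/1000 = 5.81 L/min
a-v O2 diff = 19.5 - 12.5 = 7 mL/dL
VO2 = CO * (CaO2-CvO2) * 10 dL/L
VO2 = 5.81 * 7 * 10
VO2 = 406.7 mL/min


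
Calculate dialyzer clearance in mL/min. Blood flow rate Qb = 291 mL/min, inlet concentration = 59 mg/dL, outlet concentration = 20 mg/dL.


K = Qb * (Cb_in - Cb_out) / Cb_in
K = 291 * (59 - 20) / 59
K = 192.4 mL/min


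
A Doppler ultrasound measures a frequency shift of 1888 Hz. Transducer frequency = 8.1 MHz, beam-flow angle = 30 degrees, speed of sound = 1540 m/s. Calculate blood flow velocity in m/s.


v = fd * c / (2 * f0 * cos(theta))
v = 1888 * 1540 / (2 * 8.1000e+06 * cos(30))
v = 0.2072 m/s


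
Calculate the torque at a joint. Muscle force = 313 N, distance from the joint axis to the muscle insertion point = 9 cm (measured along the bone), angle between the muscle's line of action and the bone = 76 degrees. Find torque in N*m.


Torque = F * d * sin(theta)   (moment arm = d*sin(theta))
d = 9 cm = 0.09 m
Torque = 313 * 0.09 * sin(76)
Torque = 27.33 N*m


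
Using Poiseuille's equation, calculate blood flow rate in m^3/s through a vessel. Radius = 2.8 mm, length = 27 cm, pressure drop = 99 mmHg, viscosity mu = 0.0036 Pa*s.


Q = pi*r^4*dP / (8*mu*L)
r = 0.0028 m, L = 0.27 m
dP = 99 mmHg = 13198.878 Pa
Q = 3.2777e-04 m^3/s


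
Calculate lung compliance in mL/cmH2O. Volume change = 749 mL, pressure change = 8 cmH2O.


C = dV / dP
C = 749 / 8
C = 93.62 mL/cmH2O


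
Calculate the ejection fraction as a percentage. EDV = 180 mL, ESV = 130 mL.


SV = EDV - ESV = 180 - 130 = 50 mL
EF = SV/EDV * 100 = 50/180 * 100
EF = 27.78%


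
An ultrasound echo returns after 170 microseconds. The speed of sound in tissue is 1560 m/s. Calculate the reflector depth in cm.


depth = c * t / 2
t = 170 us = 1.7000e-04 s
depth = 1560 * 1.7000e-04 / 2
depth = 0.1326 m = 13.26 cm


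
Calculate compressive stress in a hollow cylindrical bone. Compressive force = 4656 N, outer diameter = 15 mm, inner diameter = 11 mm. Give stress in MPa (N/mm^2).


A = pi*(r_o^2 - r_i^2)
r_o = 7.5 mm, r_i = 5.5 mm
A = 81.6814 mm^2
sigma = F/A = 4656 / 81.6814
sigma = 57 MPa


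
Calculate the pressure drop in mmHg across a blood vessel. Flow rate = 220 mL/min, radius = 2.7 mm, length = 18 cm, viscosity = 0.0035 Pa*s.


dP = 8*mu*L*Q / (pi*r^4)
Q = 220 mL/min = 3.66667e-06 m^3/s
dP = 110.687 Pa = 110.687 / 133.322 mmHg = 0.8302 mmHg


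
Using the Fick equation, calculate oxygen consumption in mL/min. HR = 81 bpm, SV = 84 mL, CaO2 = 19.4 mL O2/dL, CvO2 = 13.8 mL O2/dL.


CO = HR*SV = 81*84/1000 = 6.804 L/min
a-v O2 diff = 19.4 - 13.8 = 5.6 mL/dL
VO2 = CO * (CaO2-CvO2) * 10 dL/L
VO2 = 6.804 * 5.6 * 10
VO2 = 381 mL/min


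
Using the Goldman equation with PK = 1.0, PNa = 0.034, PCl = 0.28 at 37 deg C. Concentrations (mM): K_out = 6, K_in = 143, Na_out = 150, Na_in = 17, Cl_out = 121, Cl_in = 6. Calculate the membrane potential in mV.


Vm = (RT/F)*ln((PK*Ko + PNa*Nao + PCl*Cli)/(PK*Ki + PNa*Nai + PCl*Clo))
Numer = 12.78, Denom = 177.458
Vm = -70.31 mV


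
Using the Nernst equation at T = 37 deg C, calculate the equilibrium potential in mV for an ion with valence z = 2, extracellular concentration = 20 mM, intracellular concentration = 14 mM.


E = (RT/(zF)) * ln(C_out/C_in)
T = 37 + 273.15 = 310.15 K
E = (8.314 * 310.15 / (2 * 96485)) * ln(20/14)
E = 4.766 mV


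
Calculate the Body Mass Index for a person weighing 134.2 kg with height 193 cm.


BMI = weight / height^2
height = 193 cm = 1.93 m
BMI = 134.2 / 1.93^2
BMI = 36.03 kg/m^2


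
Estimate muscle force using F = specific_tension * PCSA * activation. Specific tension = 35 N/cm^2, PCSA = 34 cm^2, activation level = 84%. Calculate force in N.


F = sigma * PCSA * activation
F = 35 * 34 * 0.84
F = 999.6 N


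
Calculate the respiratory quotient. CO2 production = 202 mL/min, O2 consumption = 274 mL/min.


RQ = VCO2 / VO2
RQ = 202 / 274
RQ = 0.7372


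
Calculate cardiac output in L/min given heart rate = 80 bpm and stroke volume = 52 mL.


CO = HR * SV
CO = 80 * 52 / 1000
CO = 4.16 L/min


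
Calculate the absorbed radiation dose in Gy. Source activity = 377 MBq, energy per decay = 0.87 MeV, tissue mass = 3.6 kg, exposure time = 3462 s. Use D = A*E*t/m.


A = 377 MBq = 3.7700e+08 Bq
E = 0.87 MeV = 1.39374e-13 J
D = A*E*t/m = 3.7700e+08*1.39374e-13*3462/3.6
D = 0.05053 Gy


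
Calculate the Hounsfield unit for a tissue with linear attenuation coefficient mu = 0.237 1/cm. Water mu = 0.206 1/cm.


HU = ((mu_tissue - mu_water) / mu_water) * 1000
HU = ((0.237 - 0.206) / 0.206) * 1000
HU = 150.5


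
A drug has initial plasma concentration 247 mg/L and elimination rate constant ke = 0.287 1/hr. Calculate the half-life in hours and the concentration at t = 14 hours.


t_half = ln(2) / ke = 0.693147 / 0.287 = 2.415 hr
C(t) = C0 * exp(-ke*t) = 247 * exp(-0.287*14)
C(14) = 4.443 mg/L


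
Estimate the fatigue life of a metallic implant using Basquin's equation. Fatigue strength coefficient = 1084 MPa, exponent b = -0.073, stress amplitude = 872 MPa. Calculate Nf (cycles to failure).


sigma_a = sigma_f' * (2Nf)^b
2Nf = (sigma_a/sigma_f')^(1/b)
2Nf = (872/1084)^(1/-0.073)
2Nf = 19.710419
Nf = 9.855


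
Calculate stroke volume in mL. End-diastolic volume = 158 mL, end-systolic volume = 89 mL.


SV = EDV - ESV
SV = 158 - 89
SV = 69 mL


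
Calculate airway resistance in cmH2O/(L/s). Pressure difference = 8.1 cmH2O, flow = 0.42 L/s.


R = dP / flow
R = 8.1 / 0.42
R = 19.29 cmH2O/(L/s)


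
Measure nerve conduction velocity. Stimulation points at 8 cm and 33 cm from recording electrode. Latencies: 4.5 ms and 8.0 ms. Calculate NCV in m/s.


Distance = (33 - 8) / 100 = 0.25 m
dt = (8.0 - 4.5) / 1000 = 0.0035 s
NCV = dist / dt = 71.43 m/s


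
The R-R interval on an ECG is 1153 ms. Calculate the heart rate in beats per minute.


HR = 60 / RR_interval(s)
RR = 1153 ms = 1.153 s
HR = 60 / 1.153 = 52.04 bpm


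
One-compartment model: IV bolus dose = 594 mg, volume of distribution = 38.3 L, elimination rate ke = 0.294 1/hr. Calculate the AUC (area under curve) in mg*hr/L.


C0 = Dose/Vd = 594/38.3 = 15.5091 mg/L
AUC = C0/ke = 15.5091/0.294
AUC = 52.75 mg*hr/L


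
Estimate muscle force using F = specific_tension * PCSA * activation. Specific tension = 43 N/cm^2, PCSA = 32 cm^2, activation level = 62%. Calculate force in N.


F = sigma * PCSA * activation
F = 43 * 32 * 0.62
F = 853.1 N


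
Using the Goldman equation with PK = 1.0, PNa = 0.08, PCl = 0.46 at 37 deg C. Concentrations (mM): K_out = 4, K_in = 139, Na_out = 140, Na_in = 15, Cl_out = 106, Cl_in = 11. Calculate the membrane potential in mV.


Vm = (RT/F)*ln((PK*Ko + PNa*Nao + PCl*Cli)/(PK*Ki + PNa*Nai + PCl*Clo))
Numer = 20.26, Denom = 188.96
Vm = -59.67 mV


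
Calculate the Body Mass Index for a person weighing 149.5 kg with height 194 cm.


BMI = weight / height^2
height = 194 cm = 1.94 m
BMI = 149.5 / 1.94^2
BMI = 39.72 kg/m^2


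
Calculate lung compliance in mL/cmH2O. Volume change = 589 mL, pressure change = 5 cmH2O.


C = dV / dP
C = 589 / 5
C = 117.8 mL/cmH2O


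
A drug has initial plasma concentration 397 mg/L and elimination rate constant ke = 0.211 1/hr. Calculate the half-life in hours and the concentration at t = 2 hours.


t_half = ln(2) / ke = 0.693147 / 0.211 = 3.285 hr
C(t) = C0 * exp(-ke*t) = 397 * exp(-0.211*2)
C(2) = 260.3 mg/L


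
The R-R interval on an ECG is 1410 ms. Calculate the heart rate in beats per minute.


HR = 60 / RR_interval(s)
RR = 1410 ms = 1.41 s
HR = 60 / 1.41 = 42.55 bpm


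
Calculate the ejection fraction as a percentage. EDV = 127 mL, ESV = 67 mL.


SV = EDV - ESV = 127 - 67 = 60 mL
EF = SV/EDV * 100 = 60/127 * 100
EF = 47.24%


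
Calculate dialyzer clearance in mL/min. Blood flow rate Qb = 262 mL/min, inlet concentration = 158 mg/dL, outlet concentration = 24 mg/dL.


K = Qb * (Cb_in - Cb_out) / Cb_in
K = 262 * (158 - 24) / 158
K = 222.2 mL/min


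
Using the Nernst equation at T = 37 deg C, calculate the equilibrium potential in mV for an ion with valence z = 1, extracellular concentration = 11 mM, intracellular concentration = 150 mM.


E = (RT/(zF)) * ln(C_out/C_in)
T = 37 + 273.15 = 310.15 K
E = (8.314 * 310.15 / (1 * 96485)) * ln(11/150)
E = -69.83 mV


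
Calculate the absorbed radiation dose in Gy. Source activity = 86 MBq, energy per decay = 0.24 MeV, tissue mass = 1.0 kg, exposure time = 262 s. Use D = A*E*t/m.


A = 86 MBq = 8.6000e+07 Bq
E = 0.24 MeV = 3.8448e-14 J
D = A*E*t/m = 8.6000e+07*3.8448e-14*262/1.0
D = 8.6631e-04 Gy


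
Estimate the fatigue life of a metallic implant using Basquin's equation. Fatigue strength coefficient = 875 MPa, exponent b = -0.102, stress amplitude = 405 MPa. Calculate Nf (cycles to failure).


sigma_a = sigma_f' * (2Nf)^b
2Nf = (sigma_a/sigma_f')^(1/b)
2Nf = (405/875)^(1/-0.102)
2Nf = 1905.1609
Nf = 952.6


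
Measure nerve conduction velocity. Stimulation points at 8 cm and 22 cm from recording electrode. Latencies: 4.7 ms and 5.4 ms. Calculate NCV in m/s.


Distance = (22 - 8) / 100 = 0.14 m
dt = (5.4 - 4.7) / 1000 = 7.0000e-04 s
NCV = dist / dt = 200 m/s


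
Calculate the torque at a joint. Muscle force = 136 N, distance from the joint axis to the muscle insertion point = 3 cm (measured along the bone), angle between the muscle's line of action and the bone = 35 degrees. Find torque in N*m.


Torque = F * d * sin(theta)   (moment arm = d*sin(theta))
d = 3 cm = 0.03 m
Torque = 136 * 0.03 * sin(35)
Torque = 2.34 N*m


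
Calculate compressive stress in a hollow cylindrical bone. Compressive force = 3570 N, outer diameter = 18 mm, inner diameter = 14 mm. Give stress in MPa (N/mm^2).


A = pi*(r_o^2 - r_i^2)
r_o = 9 mm, r_i = 7 mm
A = 100.531 mm^2
sigma = F/A = 3570 / 100.531
sigma = 35.51 MPa


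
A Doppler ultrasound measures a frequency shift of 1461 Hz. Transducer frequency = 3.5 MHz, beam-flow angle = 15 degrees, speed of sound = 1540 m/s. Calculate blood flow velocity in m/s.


v = fd * c / (2 * f0 * cos(theta))
v = 1461 * 1540 / (2 * 3.5000e+06 * cos(15))
v = 0.3328 m/s


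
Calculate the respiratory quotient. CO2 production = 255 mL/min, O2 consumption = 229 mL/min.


RQ = VCO2 / VO2
RQ = 255 / 229
RQ = 1.114


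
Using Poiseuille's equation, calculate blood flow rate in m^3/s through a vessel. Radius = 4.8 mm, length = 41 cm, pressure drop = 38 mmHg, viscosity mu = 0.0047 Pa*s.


Q = pi*r^4*dP / (8*mu*L)
r = 0.0048 m, L = 0.41 m
dP = 38 mmHg = 5066.236 Pa
Q = 5.4806e-04 m^3/s


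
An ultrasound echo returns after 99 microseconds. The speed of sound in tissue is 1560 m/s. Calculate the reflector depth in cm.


depth = c * t / 2
t = 99 us = 9.9000e-05 s
depth = 1560 * 9.9000e-05 / 2
depth = 0.07722 m = 7.722 cm


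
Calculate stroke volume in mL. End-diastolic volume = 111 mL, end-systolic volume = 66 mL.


SV = EDV - ESV
SV = 111 - 66
SV = 45 mL


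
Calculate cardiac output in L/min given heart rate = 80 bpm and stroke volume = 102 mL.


CO = HR * SV
CO = 80 * 102 / 1000
CO = 8.16 L/min


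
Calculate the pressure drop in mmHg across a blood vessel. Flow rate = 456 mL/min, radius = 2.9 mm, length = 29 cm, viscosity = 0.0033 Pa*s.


dP = 8*mu*L*Q / (pi*r^4)
Q = 456 mL/min = 7.6e-06 m^3/s
dP = 261.863 Pa = 261.863 / 133.322 mmHg = 1.964 mmHg


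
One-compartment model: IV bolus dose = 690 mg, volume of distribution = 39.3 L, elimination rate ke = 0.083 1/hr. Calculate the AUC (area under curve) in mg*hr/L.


C0 = Dose/Vd = 690/39.3 = 17.5573 mg/L
AUC = C0/ke = 17.5573/0.083
AUC = 211.5 mg*hr/L


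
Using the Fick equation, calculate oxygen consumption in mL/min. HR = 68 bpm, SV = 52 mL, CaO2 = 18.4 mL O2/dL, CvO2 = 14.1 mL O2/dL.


CO = HR*SV = 68*52/1000 = 3.536 L/min
a-v O2 diff = 18.4 - 14.1 = 4.3 mL/dL
VO2 = CO * (CaO2-CvO2) * 10 dL/L
VO2 = 3.536 * 4.3 * 10
VO2 = 152 mL/min


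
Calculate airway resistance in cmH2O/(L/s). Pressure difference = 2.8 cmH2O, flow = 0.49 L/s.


R = dP / flow
R = 2.8 / 0.49
R = 5.714 cmH2O/(L/s)


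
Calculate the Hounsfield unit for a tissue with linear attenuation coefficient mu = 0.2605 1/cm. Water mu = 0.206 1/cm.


HU = ((mu_tissue - mu_water) / mu_water) * 1000
HU = ((0.2605 - 0.206) / 0.206) * 1000
HU = 264.6


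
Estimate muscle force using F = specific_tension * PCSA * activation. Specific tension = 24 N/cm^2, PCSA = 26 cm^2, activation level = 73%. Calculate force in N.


F = sigma * PCSA * activation
F = 24 * 26 * 0.73
F = 455.5 N


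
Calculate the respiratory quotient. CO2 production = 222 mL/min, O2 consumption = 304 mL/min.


RQ = VCO2 / VO2
RQ = 222 / 304
RQ = 0.7303


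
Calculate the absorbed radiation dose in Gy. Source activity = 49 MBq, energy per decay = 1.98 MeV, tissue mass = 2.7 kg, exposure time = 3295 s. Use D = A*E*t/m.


A = 49 MBq = 4.9000e+07 Bq
E = 1.98 MeV = 3.17196e-13 J
D = A*E*t/m = 4.9000e+07*3.17196e-13*3295/2.7
D = 0.01897 Gy


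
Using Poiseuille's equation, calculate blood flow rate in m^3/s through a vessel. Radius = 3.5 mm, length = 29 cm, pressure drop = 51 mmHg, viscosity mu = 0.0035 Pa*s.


Q = pi*r^4*dP / (8*mu*L)
r = 0.0035 m, L = 0.29 m
dP = 51 mmHg = 6799.422 Pa
Q = 3.9476e-04 m^3/s


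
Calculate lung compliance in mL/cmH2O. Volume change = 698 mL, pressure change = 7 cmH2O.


C = dV / dP
C = 698 / 7
C = 99.71 mL/cmH2O


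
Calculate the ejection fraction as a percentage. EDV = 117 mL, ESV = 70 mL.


SV = EDV - ESV = 117 - 70 = 47 mL
EF = SV/EDV * 100 = 47/117 * 100
EF = 40.17%


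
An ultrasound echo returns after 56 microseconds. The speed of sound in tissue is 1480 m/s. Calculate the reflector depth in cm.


depth = c * t / 2
t = 56 us = 5.6000e-05 s
depth = 1480 * 5.6000e-05 / 2
depth = 0.04144 m = 4.144 cm


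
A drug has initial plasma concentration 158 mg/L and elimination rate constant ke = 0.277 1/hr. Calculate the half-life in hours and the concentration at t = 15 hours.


t_half = ln(2) / ke = 0.693147 / 0.277 = 2.502 hr
C(t) = C0 * exp(-ke*t) = 158 * exp(-0.277*15)
C(15) = 2.478 mg/L


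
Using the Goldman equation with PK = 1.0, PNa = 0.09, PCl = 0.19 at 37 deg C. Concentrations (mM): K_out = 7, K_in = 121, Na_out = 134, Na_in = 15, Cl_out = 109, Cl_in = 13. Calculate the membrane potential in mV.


Vm = (RT/F)*ln((PK*Ko + PNa*Nao + PCl*Cli)/(PK*Ki + PNa*Nai + PCl*Clo))
Numer = 21.53, Denom = 143.06
Vm = -50.61 mV


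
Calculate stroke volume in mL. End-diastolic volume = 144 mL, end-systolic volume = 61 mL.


SV = EDV - ESV
SV = 144 - 61
SV = 83 mL


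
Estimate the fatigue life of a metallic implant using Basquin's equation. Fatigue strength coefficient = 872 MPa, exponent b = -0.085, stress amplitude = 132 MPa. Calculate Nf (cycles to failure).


sigma_a = sigma_f' * (2Nf)^b
2Nf = (sigma_a/sigma_f')^(1/b)
2Nf = (132/872)^(1/-0.085)
2Nf = 4.4297884e+09
Nf = 2.2149e+09


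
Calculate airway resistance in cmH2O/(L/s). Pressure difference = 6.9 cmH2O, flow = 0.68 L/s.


R = dP / flow
R = 6.9 / 0.68
R = 10.15 cmH2O/(L/s)


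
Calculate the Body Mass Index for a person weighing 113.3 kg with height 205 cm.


BMI = weight / height^2
height = 205 cm = 2.05 m
BMI = 113.3 / 2.05^2
BMI = 26.96 kg/m^2


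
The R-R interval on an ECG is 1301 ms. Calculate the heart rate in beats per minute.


HR = 60 / RR_interval(s)
RR = 1301 ms = 1.301 s
HR = 60 / 1.301 = 46.12 bpm


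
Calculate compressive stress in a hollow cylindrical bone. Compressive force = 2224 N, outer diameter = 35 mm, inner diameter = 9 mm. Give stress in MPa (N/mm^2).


A = pi*(r_o^2 - r_i^2)
r_o = 17.5 mm, r_i = 4.5 mm
A = 898.495 mm^2
sigma = F/A = 2224 / 898.495
sigma = 2.475 MPa


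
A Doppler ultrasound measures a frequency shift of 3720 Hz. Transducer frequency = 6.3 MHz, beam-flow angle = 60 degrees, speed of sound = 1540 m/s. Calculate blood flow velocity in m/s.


v = fd * c / (2 * f0 * cos(theta))
v = 3720 * 1540 / (2 * 6.3000e+06 * cos(60))
v = 0.9093 m/s


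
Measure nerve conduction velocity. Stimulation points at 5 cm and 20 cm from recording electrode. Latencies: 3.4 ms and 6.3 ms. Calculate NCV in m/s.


Distance = (20 - 5) / 100 = 0.15 m
dt = (6.3 - 3.4) / 1000 = 0.0029 s
NCV = dist / dt = 51.72 m/s


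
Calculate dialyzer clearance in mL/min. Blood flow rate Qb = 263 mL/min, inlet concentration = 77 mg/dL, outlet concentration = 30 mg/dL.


K = Qb * (Cb_in - Cb_out) / Cb_in
K = 263 * (77 - 30) / 77
K = 160.5 mL/min


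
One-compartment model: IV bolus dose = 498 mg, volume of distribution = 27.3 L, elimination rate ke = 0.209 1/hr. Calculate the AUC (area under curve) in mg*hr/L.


C0 = Dose/Vd = 498/27.3 = 18.2418 mg/L
AUC = C0/ke = 18.2418/0.209
AUC = 87.28 mg*hr/L


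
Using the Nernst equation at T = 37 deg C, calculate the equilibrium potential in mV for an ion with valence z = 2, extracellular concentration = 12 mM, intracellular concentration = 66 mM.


E = (RT/(zF)) * ln(C_out/C_in)
T = 37 + 273.15 = 310.15 K
E = (8.314 * 310.15 / (2 * 96485)) * ln(12/66)
E = -22.78 mV


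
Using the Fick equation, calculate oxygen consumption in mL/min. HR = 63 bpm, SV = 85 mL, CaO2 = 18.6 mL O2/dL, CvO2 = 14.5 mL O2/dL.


CO = HR*SV = 63*85/1000 = 5.355 L/min
a-v O2 diff = 18.6 - 14.5 = 4.1 mL/dL
VO2 = CO * (CaO2-CvO2) * 10 dL/L
VO2 = 5.355 * 4.1 * 10
VO2 = 219.6 mL/min


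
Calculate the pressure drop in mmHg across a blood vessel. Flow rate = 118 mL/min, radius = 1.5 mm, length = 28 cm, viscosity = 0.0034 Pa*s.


dP = 8*mu*L*Q / (pi*r^4)
Q = 118 mL/min = 1.96667e-06 m^3/s
dP = 941.767 Pa = 941.767 / 133.322 mmHg = 7.064 mmHg


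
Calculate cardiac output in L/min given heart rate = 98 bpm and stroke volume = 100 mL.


CO = HR * SV
CO = 98 * 100 / 1000
CO = 9.8 L/min


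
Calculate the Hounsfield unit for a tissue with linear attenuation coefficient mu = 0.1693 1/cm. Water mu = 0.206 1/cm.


HU = ((mu_tissue - mu_water) / mu_water) * 1000
HU = ((0.1693 - 0.206) / 0.206) * 1000
HU = -178.2


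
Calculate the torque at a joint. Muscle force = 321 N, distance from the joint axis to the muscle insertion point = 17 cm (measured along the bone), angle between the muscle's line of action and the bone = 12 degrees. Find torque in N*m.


Torque = F * d * sin(theta)   (moment arm = d*sin(theta))
d = 17 cm = 0.17 m
Torque = 321 * 0.17 * sin(12)
Torque = 11.35 N*m


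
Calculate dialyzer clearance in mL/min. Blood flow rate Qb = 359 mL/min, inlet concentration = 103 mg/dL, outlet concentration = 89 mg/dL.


K = Qb * (Cb_in - Cb_out) / Cb_in
K = 359 * (103 - 89) / 103
K = 48.8 mL/min


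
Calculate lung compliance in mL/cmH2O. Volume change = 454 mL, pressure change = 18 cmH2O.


C = dV / dP
C = 454 / 18
C = 25.22 mL/cmH2O


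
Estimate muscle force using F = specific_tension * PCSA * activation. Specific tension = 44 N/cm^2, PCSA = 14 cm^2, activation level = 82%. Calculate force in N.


F = sigma * PCSA * activation
F = 44 * 14 * 0.82
F = 505.1 N


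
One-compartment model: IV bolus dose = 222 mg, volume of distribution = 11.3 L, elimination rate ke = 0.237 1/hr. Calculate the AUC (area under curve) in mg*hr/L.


C0 = Dose/Vd = 222/11.3 = 19.646 mg/L
AUC = C0/ke = 19.646/0.237
AUC = 82.89 mg*hr/L


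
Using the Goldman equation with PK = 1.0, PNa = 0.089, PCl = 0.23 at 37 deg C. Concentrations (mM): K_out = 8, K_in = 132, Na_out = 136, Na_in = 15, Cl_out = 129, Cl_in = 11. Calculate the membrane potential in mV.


Vm = (RT/F)*ln((PK*Ko + PNa*Nao + PCl*Cli)/(PK*Ki + PNa*Nai + PCl*Clo))
Numer = 22.634, Denom = 163.005
Vm = -52.76 mV


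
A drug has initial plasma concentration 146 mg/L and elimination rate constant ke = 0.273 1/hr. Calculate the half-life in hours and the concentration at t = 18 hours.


t_half = ln(2) / ke = 0.693147 / 0.273 = 2.539 hr
C(t) = C0 * exp(-ke*t) = 146 * exp(-0.273*18)
C(18) = 1.072 mg/L


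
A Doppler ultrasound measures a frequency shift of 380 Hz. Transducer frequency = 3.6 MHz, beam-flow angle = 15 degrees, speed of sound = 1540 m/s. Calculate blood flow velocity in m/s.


v = fd * c / (2 * f0 * cos(theta))
v = 380 * 1540 / (2 * 3.6000e+06 * cos(15))
v = 0.08414 m/s


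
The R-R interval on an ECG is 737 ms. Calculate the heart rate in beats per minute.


HR = 60 / RR_interval(s)
RR = 737 ms = 0.737 s
HR = 60 / 0.737 = 81.41 bpm


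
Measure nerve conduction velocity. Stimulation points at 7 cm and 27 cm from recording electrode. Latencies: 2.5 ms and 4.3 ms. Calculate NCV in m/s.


Distance = (27 - 7) / 100 = 0.2 m
dt = (4.3 - 2.5) / 1000 = 0.0018 s
NCV = dist / dt = 111.1 m/s


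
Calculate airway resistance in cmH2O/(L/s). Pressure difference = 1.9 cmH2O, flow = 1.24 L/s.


R = dP / flow
R = 1.9 / 1.24
R = 1.532 cmH2O/(L/s)


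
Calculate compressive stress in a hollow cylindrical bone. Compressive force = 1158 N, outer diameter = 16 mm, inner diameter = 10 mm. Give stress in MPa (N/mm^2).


A = pi*(r_o^2 - r_i^2)
r_o = 8 mm, r_i = 5 mm
A = 122.522 mm^2
sigma = F/A = 1158 / 122.522
sigma = 9.451 MPa


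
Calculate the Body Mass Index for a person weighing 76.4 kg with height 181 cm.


BMI = weight / height^2
height = 181 cm = 1.81 m
BMI = 76.4 / 1.81^2
BMI = 23.32 kg/m^2


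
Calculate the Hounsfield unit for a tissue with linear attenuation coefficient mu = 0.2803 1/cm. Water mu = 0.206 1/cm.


HU = ((mu_tissue - mu_water) / mu_water) * 1000
HU = ((0.2803 - 0.206) / 0.206) * 1000
HU = 360.7


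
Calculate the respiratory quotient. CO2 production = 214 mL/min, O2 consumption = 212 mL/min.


RQ = VCO2 / VO2
RQ = 214 / 212
RQ = 1.009


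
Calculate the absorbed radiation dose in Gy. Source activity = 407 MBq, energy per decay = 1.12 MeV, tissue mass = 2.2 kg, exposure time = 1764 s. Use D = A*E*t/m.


A = 407 MBq = 4.0700e+08 Bq
E = 1.12 MeV = 1.79424e-13 J
D = A*E*t/m = 4.0700e+08*1.79424e-13*1764/2.2
D = 0.05855 Gy


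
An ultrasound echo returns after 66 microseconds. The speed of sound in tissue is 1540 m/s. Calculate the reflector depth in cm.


depth = c * t / 2
t = 66 us = 6.6000e-05 s
depth = 1540 * 6.6000e-05 / 2
depth = 0.05082 m = 5.082 cm


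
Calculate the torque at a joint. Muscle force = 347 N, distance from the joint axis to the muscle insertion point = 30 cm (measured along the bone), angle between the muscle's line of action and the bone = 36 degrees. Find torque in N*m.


Torque = F * d * sin(theta)   (moment arm = d*sin(theta))
d = 30 cm = 0.3 m
Torque = 347 * 0.3 * sin(36)
Torque = 61.19 N*m


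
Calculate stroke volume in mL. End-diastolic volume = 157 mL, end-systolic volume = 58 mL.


SV = EDV - ESV
SV = 157 - 58
SV = 99 mL


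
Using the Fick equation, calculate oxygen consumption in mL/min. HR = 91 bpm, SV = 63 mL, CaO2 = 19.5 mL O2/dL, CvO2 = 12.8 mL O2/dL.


CO = HR*SV = 91*63/1000 = 5.733 L/min
a-v O2 diff = 19.5 - 12.8 = 6.7 mL/dL
VO2 = CO * (CaO2-CvO2) * 10 dL/L
VO2 = 5.733 * 6.7 * 10
VO2 = 384.1 mL/min
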